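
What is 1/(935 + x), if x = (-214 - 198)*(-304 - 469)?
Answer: 1/319411 ≈ 3.1308e-6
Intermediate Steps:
x = 318476 (x = -412*(-773) = 318476)
1/(935 + x) = 1/(935 + 318476) = 1/319411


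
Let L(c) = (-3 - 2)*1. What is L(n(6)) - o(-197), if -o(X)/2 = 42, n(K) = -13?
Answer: 79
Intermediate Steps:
o(X) = -84 (o(X) = -2*42 = -84)
L(c) = -5 (L(c) = -5*1 = -5)
L(n(6)) - o(-197) = -5 - 1*(-84) = -5 + 84 = 79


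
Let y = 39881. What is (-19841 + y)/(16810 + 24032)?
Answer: 3340/6807 ≈ 0.49067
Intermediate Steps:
(-19841 + y)/(16810 + 24032) = (-19841 + 39881)/(16810 + 24032) = 20040/40842 = 20040*(1/40842) = 3340/6807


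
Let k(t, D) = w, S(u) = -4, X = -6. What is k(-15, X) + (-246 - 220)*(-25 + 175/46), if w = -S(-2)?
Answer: 227267/23 ≈ 9881.2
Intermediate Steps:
w = 4 (w = -1*(-4) = 4)
k(t, D) = 4
k(-15, X) + (-246 - 220)*(-25 + 175/46) = 4 + (-246 - 220)*(-25 + 175/46) = 4 - 466*(-25 + 175*(1/46)) = 4 - 466*(-25 + 175/46) = 4 - 466*(-975/46) = 4 + 227175/23 = 227267/23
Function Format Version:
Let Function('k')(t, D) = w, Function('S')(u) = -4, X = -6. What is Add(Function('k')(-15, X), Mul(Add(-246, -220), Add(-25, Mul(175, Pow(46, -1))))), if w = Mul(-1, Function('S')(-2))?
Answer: Rational(227267, 23) ≈ 9881.2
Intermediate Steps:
w = 4 (w = Mul(-1, -4) = 4)
Function('k')(t, D) = 4
Add(Function('k')(-15, X), Mul(Add(-246, -220), Add(-25, Mul(175, Pow(46, -1))))) = Add(4, Mul(Add(-246, -220), Add(-25, Mul(175, Pow(46, -1))))) = Add(4, Mul(-466, Add(-25, Mul(175, Rational(1, 46))))) = Add(4, Mul(-466, Add(-25, Rational(175, 46)))) = Add(4, Mul(-466, Rational(-975, 46))) = Add(4, Rational(227175, 23)) = Rational(227267, 23)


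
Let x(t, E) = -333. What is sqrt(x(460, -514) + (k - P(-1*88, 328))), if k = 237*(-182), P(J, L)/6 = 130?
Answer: 7*I*sqrt(903) ≈ 210.35*I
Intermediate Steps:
P(J, L) = 780 (P(J, L) = 6*130 = 780)
k = -43134
sqrt(x(460, -514) + (k - P(-1*88, 328))) = sqrt(-333 + (-43134 - 1*780)) = sqrt(-333 + (-43134 - 780)) = sqrt(-333 - 43914) = sqrt(-44247) = 7*I*sqrt(903)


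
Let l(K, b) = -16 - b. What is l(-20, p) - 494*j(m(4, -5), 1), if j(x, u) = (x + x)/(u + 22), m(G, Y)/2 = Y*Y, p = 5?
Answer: -49883/23 ≈ -2168.8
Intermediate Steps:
m(G, Y) = 2*Y² (m(G, Y) = 2*(Y*Y) = 2*Y²)
j(x, u) = 2*x/(22 + u) (j(x, u) = (2*x)/(22 + u) = 2*x/(22 + u))
l(-20, p) - 494*j(m(4, -5), 1) = (-16 - 1*5) - 988*2*(-5)²/(22 + 1) = (-16 - 5) - 988*2*25/23 = -21 - 988*50/23 = -21 - 494*100/23 = -21 - 49400/23 = -49883/23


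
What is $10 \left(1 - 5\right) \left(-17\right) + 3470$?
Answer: $4150$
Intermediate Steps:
$10 \left(1 - 5\right) \left(-17\right) + 3470 = 10 \left(-4\right) \left(-17\right) + 3470 = \left(-40\right) \left(-17\right) + 3470 = 680 + 3470 = 4150$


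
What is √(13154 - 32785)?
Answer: I*√19631 ≈ 140.11*I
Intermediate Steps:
√(13154 - 32785) = √(-19631) = I*√19631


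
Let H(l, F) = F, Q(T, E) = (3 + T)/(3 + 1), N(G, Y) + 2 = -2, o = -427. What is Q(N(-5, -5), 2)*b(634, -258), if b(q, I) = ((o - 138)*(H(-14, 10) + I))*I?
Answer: 9037740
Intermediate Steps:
N(G, Y) = -4 (N(G, Y) = -2 - 2 = -4)
Q(T, E) = 3/4 + T/4 (Q(T, E) = (3 + T)/4 = (3 + T)*(1/4) = 3/4 + T/4)
b(q, I) = I*(-5650 - 565*I) (b(q, I) = ((-427 - 138)*(10 + I))*I = (-565*(10 + I))*I = (-5650 - 565*I)*I = I*(-5650 - 565*I))
Q(N(-5, -5), 2)*b(634, -258) = (3/4 + (1/4)*(-4))*(-565*(-258)*(10 - 258)) = (3/4 - 1)*(-565*(-258)*(-248)) = -1/4*(-36150960) = 9037740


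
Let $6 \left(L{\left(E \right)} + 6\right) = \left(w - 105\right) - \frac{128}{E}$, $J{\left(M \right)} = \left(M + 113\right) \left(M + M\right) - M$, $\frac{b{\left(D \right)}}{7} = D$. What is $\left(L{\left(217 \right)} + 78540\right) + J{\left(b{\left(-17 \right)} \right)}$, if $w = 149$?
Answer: $\frac{17379147}{217} \approx 80088.0$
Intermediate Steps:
$b{\left(D \right)} = 7 D$
$J{\left(M \right)} = - M + 2 M \left(113 + M\right)$ ($J{\left(M \right)} = \left(113 + M\right) 2 M - M = 2 M \left(113 + M\right) - M = - M + 2 M \left(113 + M\right)$)
$L{\left(E \right)} = \frac{4}{3} - \frac{64}{3 E}$ ($L{\left(E \right)} = -6 + \frac{\left(149 - 105\right) - \frac{128}{E}}{6} = -6 + \frac{44 - \frac{128}{E}}{6} = -6 + \left(\frac{22}{3} - \frac{64}{3 E}\right) = \frac{4}{3} - \frac{64}{3 E}$)
$\left(L{\left(217 \right)} + 78540\right) + J{\left(b{\left(-17 \right)} \right)} = \left(\frac{4 \left(-16 + 217\right)}{3 \cdot 217} + 78540\right) + 7 \left(-17\right) \left(225 + 2 \cdot 7 \left(-17\right)\right) = \left(\frac{4}{3} \cdot \frac{1}{217} \cdot 201 + 78540\right) - 119 \left(225 + 2 \left(-119\right)\right) = \left(\frac{268}{217} + 78540\right) - 119 \left(225 - 238\right) = \frac{17043448}{217} - -1547 = \frac{17043448}{217} + 1547 = \frac{17379147}{217}$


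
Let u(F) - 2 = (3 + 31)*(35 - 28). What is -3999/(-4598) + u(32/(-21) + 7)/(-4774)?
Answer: 817623/997766 ≈ 0.81945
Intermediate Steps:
u(F) = 240 (u(F) = 2 + (3 + 31)*(35 - 28) = 2 + 34*7 = 2 + 238 = 240)
-3999/(-4598) + u(32/(-21) + 7)/(-4774) = -3999/(-4598) + 240/(-4774) = -3999*(-1/4598) + 240*(-1/4774) = 3999/4598 - 120/2387 = 817623/997766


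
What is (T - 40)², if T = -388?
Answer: 183184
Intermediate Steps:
(T - 40)² = (-388 - 40)² = (-428)² = 183184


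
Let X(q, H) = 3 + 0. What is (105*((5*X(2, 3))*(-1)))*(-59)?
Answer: 92925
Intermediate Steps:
X(q, H) = 3
(105*((5*X(2, 3))*(-1)))*(-59) = (105*((5*3)*(-1)))*(-59) = (105*(15*(-1)))*(-59) = (105*(-15))*(-59) = -1575*(-59) = 92925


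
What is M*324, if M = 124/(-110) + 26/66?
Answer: -1188/5 ≈ -237.60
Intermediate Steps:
M = -11/15 (M = 124*(-1/110) + 26*(1/66) = -62/55 + 13/33 = -11/15 ≈ -0.73333)
M*324 = -11/15*324 = -1188/5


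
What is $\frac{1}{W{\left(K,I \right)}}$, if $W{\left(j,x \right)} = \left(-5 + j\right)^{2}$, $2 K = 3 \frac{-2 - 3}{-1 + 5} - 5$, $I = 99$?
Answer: $\frac{64}{5625} \approx 0.011378$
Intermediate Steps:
$K = - \frac{35}{8}$ ($K = \frac{3 \frac{-2 - 3}{-1 + 5} - 5}{2} = \frac{3 \left(- \frac{5}{4}\right) - 5}{2} = \frac{- \frac{15}{4} - 5}{2} = \frac{1}{2} \left(- \frac{35}{4}\right) = - \frac{35}{8} \approx -4.375$)
$\frac{1}{W{\left(K,I \right)}} = \frac{1}{\left(-5 - \frac{35}{8}\right)^{2}} = \frac{1}{\left(- \frac{75}{8}\right)^{2}} = \frac{1}{\frac{5625}{64}} = \frac{64}{5625}$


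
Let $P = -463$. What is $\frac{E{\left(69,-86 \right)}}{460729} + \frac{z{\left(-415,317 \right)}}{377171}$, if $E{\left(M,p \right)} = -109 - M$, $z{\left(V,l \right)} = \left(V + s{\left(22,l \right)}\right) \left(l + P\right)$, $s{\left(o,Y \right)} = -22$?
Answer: $\frac{29328295220}{173773617659} \approx 0.16877$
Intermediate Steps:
$z{\left(V,l \right)} = \left(-463 + l\right) \left(-22 + V\right)$ ($z{\left(V,l \right)} = \left(V - 22\right) \left(l - 463\right) = \left(-22 + V\right) \left(-463 + l\right) = \left(-463 + l\right) \left(-22 + V\right)$)
$\frac{E{\left(69,-86 \right)}}{460729} + \frac{z{\left(-415,317 \right)}}{377171} = \frac{-109 - 69}{460729} + \frac{10186 - -192145 - 6974 - 131555}{377171} = \left(-109 - 69\right) \frac{1}{460729} + \left(10186 + 192145 - 6974 - 131555\right) \frac{1}{377171} = \left(-178\right) \frac{1}{460729} + 63802 \cdot \frac{1}{377171} = - \frac{178}{460729} + \frac{63802}{377171} = \frac{29328295220}{173773617659}$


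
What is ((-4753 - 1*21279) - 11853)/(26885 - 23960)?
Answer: -7577/585 ≈ -12.952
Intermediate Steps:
((-4753 - 1*21279) - 11853)/(26885 - 23960) = ((-4753 - 21279) - 11853)/2925 = (-26032 - 11853)*(1/2925) = -37885*1/2925 = -7577/585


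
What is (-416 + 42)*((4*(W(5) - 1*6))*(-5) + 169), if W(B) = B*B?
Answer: 78914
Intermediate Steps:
W(B) = B²
(-416 + 42)*((4*(W(5) - 1*6))*(-5) + 169) = (-416 + 42)*((4*(5² - 1*6))*(-5) + 169) = -374*((4*(25 - 6))*(-5) + 169) = -374*((4*19)*(-5) + 169) = -374*(76*(-5) + 169) = -374*(-380 + 169) = -374*(-211) = 78914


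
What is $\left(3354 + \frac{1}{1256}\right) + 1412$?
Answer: $\frac{5986097}{1256} \approx 4766.0$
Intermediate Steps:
$\left(3354 + \frac{1}{1256}\right) + 1412 = \frac{4212625}{1256} + 1412 = \frac{5986097}{1256}$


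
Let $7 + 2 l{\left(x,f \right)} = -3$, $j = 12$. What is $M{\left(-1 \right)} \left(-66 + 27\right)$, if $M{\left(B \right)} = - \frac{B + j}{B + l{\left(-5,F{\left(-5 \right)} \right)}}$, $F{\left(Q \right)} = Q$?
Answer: $- \frac{143}{2} \approx -71.5$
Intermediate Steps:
$l{\left(x,f \right)} = -5$ ($l{\left(x,f \right)} = - \frac{7}{2} + \frac{1}{2} \left(-3\right) = - \frac{7}{2} - \frac{3}{2} = -5$)
$M{\left(B \right)} = - \frac{12 + B}{-5 + B}$ ($M{\left(B \right)} = - \frac{B + 12}{B - 5} = - \frac{12 + B}{-5 + B}$)
$M{\left(-1 \right)} \left(-66 + 27\right) = \frac{-12 - -1}{-5 - 1} \left(-66 + 27\right) = \frac{-12 + 1}{-6} \left(-39\right) = \left(- \frac{1}{6}\right) \left(-11\right) \left(-39\right) = \frac{11}{6} \left(-39\right) = - \frac{143}{2}$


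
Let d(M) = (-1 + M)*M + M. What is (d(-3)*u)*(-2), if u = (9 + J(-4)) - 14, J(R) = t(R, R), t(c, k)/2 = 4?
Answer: -54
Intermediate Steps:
t(c, k) = 8 (t(c, k) = 2*4 = 8)
J(R) = 8
u = 3 (u = (9 + 8) - 14 = 17 - 14 = 3)
d(M) = M + M*(-1 + M) (d(M) = M*(-1 + M) + M = M + M*(-1 + M))
(d(-3)*u)*(-2) = ((-3)²*3)*(-2) = (9*3)*(-2) = 27*(-2) = -54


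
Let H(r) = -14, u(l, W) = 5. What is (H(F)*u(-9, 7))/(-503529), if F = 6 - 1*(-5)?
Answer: 70/503529 ≈ 0.00013902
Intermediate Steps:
F = 11 (F = 6 + 5 = 11)
(H(F)*u(-9, 7))/(-503529) = -14*5/(-503529) = -70*(-1/503529) = 70/503529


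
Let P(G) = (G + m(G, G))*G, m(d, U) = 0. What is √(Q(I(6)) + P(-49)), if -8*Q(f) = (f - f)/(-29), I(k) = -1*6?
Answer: 49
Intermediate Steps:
P(G) = G² (P(G) = (G + 0)*G = G*G = G²)
I(k) = -6
Q(f) = 0 (Q(f) = -(f - f)/(8*(-29)) = -0*(-1)/29 = -⅛*0 = 0)
√(Q(I(6)) + P(-49)) = √(0 + (-49)²) = √(0 + 2401) = √2401 = 49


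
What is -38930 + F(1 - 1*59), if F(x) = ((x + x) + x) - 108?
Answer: -39212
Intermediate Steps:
F(x) = -108 + 3*x (F(x) = (2*x + x) - 108 = 3*x - 108 = -108 + 3*x)
-38930 + F(1 - 1*59) = -38930 + (-108 + 3*(1 - 1*59)) = -38930 + (-108 + 3*(1 - 59)) = -38930 + (-108 + 3*(-58)) = -38930 + (-108 - 174) = -38930 - 282 = -39212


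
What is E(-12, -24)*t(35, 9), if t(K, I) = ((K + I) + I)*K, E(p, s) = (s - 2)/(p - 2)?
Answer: 3445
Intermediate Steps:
E(p, s) = (-2 + s)/(-2 + p)
t(K, I) = K*(K + 2*I) (t(K, I) = ((I + K) + I)*K = (K + 2*I)*K = K*(K + 2*I))
E(-12, -24)*t(35, 9) = ((-2 - 24)/(-2 - 12))*(35*(35 + 2*9)) = (-26/(-14))*(35*(35 + 18)) = (-1/14*(-26))*(35*53) = (13/7)*1855 = 3445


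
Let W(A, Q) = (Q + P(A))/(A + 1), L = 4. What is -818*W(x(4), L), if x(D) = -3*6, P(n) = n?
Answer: -11452/17 ≈ -673.65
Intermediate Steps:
x(D) = -18
W(A, Q) = (A + Q)/(1 + A) (W(A, Q) = (Q + A)/(A + 1) = (A + Q)/(1 + A))
-818*W(x(4), L) = -818*(-18 + 4)/(1 - 18) = -818*(-14)/(-17) = -(-818)*(-14)/17 = -818*14/17 = -11452/17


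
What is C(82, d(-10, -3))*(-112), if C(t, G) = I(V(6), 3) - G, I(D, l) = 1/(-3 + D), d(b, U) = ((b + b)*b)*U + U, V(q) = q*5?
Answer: -1823584/27 ≈ -67540.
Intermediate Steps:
V(q) = 5*q
d(b, U) = U + 2*U*b² (d(b, U) = ((2*b)*b)*U + U = (2*b²)*U + U = 2*U*b² + U = U + 2*U*b²)
C(t, G) = 1/27 - G (C(t, G) = 1/(-3 + 5*6) - G = 1/(-3 + 30) - G = 1/27 - G)
C(82, d(-10, -3))*(-112) = (1/27 - (-3)*(1 + 2*(-10)²))*(-112) = (1/27 - (-3)*(1 + 2*100))*(-112) = (1/27 - (-3)*(1 + 200))*(-112) = (1/27 - (-3)*201)*(-112) = (1/27 - 1*(-603))*(-112) = (1/27 + 603)*(-112) = (16282/27)*(-112) = -1823584/27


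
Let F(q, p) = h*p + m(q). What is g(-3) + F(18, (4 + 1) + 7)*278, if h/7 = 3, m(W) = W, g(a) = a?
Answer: 75057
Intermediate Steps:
h = 21 (h = 7*3 = 21)
F(q, p) = q + 21*p (F(q, p) = 21*p + q = q + 21*p)
g(-3) + F(18, (4 + 1) + 7)*278 = -3 + (18 + 21*((4 + 1) + 7))*278 = -3 + (18 + 21*(5 + 7))*278 = -3 + (18 + 21*12)*278 = -3 + (18 + 252)*278 = -3 + 270*278 = -3 + 75060 = 75057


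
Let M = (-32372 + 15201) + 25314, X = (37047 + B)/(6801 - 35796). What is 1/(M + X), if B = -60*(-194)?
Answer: 9665/78685866 ≈ 0.00012283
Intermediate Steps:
B = 11640
X = -16229/9665 (X = (37047 + 11640)/(6801 - 35796) = 48687/(-28995) = 48687*(-1/28995) = -16229/9665 ≈ -1.6792)
M = 8143 (M = -17171 + 25314 = 8143)
1/(M + X) = 1/(8143 - 16229/9665) = 1/(78685866/9665) = 9665/78685866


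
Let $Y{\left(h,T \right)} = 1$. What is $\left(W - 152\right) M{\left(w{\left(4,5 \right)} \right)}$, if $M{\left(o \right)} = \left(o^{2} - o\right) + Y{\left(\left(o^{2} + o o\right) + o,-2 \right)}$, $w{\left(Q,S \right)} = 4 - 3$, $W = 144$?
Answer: $-8$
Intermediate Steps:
$w{\left(Q,S \right)} = 1$ ($w{\left(Q,S \right)} = 4 - 3 = 1$)
$M{\left(o \right)} = 1 + o^{2} - o$ ($M{\left(o \right)} = \left(o^{2} - o\right) + 1 = 1 + o^{2} - o$)
$\left(W - 152\right) M{\left(w{\left(4,5 \right)} \right)} = \left(144 - 152\right) \left(1 + 1^{2} - 1\right) = - 8 \left(1 + 1 - 1\right) = \left(-8\right) 1 = -8$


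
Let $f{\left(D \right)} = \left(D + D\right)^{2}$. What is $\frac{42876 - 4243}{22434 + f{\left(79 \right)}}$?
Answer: $\frac{38633}{47398} \approx 0.81508$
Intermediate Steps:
$f{\left(D \right)} = 4 D^{2}$ ($f{\left(D \right)} = \left(2 D\right)^{2} = 4 D^{2}$)
$\frac{42876 - 4243}{22434 + f{\left(79 \right)}} = \frac{42876 - 4243}{22434 + 4 \cdot 79^{2}} = \frac{38633}{22434 + 4 \cdot 6241} = \frac{38633}{22434 + 24964} = \frac{38633}{47398}$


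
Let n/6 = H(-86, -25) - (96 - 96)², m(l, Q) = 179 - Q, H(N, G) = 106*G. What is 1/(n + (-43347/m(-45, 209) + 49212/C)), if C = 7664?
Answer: -9580/138418343 ≈ -6.9210e-5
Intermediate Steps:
n = -15900 (n = 6*(106*(-25) - (96 - 96)²) = 6*(-2650 - 1*0²) = 6*(-2650 - 1*0) = 6*(-2650 + 0) = 6*(-2650) = -15900)
1/(n + (-43347/m(-45, 209) + 49212/C)) = 1/(-15900 + (-43347/(179 - 1*209) + 49212/7664)) = 1/(-15900 + (-43347/(179 - 209) + 49212*(1/7664))) = 1/(-15900 + (-43347/(-30) + 12303/1916)) = 1/(-15900 + (-43347*(-1/30) + 12303/1916)) = 1/(-15900 + (14449/10 + 12303/1916)) = 1/(-15900 + 13903657/9580) = 1/(-138418343/9580) = -9580/138418343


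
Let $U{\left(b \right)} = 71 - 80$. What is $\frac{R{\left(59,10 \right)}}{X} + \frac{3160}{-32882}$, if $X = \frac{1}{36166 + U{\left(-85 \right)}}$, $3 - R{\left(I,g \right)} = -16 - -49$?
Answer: $- \frac{17833718690}{16441} \approx -1.0847 \cdot 10^{6}$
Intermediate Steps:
$U{\left(b \right)} = -9$
$R{\left(I,g \right)} = -30$ ($R{\left(I,g \right)} = 3 - \left(-16 - -49\right) = 3 - \left(-16 + 49\right) = 3 - 33 = -30$)
$X = \frac{1}{36157}$ ($X = \frac{1}{36166 - 9} = \frac{1}{36157} \approx 2.7657 \cdot 10^{-5}$)
$\frac{R{\left(59,10 \right)}}{X} + \frac{3160}{-32882} = - 30 \frac{1}{\frac{1}{36157}} + \frac{3160}{-32882} = \left(-30\right) 36157 + 3160 \left(- \frac{1}{32882}\right) = -1084710 - \frac{1580}{16441} = - \frac{17833718690}{16441}$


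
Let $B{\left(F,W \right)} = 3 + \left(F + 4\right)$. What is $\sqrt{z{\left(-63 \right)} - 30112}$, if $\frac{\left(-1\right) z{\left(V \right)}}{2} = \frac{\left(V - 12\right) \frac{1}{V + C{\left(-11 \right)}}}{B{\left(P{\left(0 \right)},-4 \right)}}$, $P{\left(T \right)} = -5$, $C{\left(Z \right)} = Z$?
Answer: $\frac{i \sqrt{164898862}}{74} \approx 173.53 i$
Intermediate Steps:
$B{\left(F,W \right)} = 7 + F$ ($B{\left(F,W \right)} = 3 + \left(4 + F\right) = 7 + F$)
$z{\left(V \right)} = - \frac{-12 + V}{-11 + V}$ ($z{\left(V \right)} = - 2 \frac{\left(V - 12\right) \frac{1}{V - 11}}{7 - 5} = - 2 \frac{\left(-12 + V\right) \frac{1}{-11 + V}}{2} = - 2 \frac{-12 + V}{-11 + V} \frac{1}{2} = - 2 \frac{-12 + V}{2 \left(-11 + V\right)} = - \frac{-12 + V}{-11 + V}$)
$\sqrt{z{\left(-63 \right)} - 30112} = \sqrt{\frac{12 - -63}{-11 - 63} - 30112} = \sqrt{\frac{12 + 63}{-74} - 30112} = \sqrt{\left(- \frac{1}{74}\right) 75 - 30112} = \sqrt{- \frac{75}{74} - 30112} = \sqrt{- \frac{2228363}{74}} = \frac{i \sqrt{164898862}}{74}$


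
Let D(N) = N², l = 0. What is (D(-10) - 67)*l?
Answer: 0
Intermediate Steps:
(D(-10) - 67)*l = ((-10)² - 67)*0 = (100 - 67)*0 = 33*0 = 0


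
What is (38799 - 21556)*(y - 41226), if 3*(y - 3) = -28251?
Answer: -873185520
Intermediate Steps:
y = -9414 (y = 3 + (1/3)*(-28251) = 3 - 9417 = -9414)
(38799 - 21556)*(y - 41226) = (38799 - 21556)*(-9414 - 41226) = 17243*(-50640) = -873185520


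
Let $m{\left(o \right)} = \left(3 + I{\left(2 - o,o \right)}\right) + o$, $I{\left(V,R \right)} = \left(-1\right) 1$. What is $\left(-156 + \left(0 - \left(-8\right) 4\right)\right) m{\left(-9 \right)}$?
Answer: $868$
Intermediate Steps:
$I{\left(V,R \right)} = -1$
$m{\left(o \right)} = 2 + o$ ($m{\left(o \right)} = \left(3 - 1\right) + o = 2 + o$)
$\left(-156 + \left(0 - \left(-8\right) 4\right)\right) m{\left(-9 \right)} = \left(-156 + \left(0 - \left(-8\right) 4\right)\right) \left(2 - 9\right) = \left(-156 + \left(0 - -32\right)\right) \left(-7\right) = \left(-156 + \left(0 + 32\right)\right) \left(-7\right) = \left(-156 + 32\right) \left(-7\right) = \left(-124\right) \left(-7\right) = 868$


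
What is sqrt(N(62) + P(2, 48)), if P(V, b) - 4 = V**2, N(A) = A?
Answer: sqrt(70) ≈ 8.3666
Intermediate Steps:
P(V, b) = 4 + V**2
sqrt(N(62) + P(2, 48)) = sqrt(62 + (4 + 2**2)) = sqrt(62 + (4 + 4)) = sqrt(62 + 8) = sqrt(70)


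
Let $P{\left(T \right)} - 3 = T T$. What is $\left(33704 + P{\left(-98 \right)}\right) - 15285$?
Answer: $28026$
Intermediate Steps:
$P{\left(T \right)} = 3 + T^{2}$ ($P{\left(T \right)} = 3 + T T = 3 + T^{2}$)
$\left(33704 + P{\left(-98 \right)}\right) - 15285 = \left(33704 + \left(3 + \left(-98\right)^{2}\right)\right) - 15285 = \left(33704 + \left(3 + 9604\right)\right) - 15285 = \left(33704 + 9607\right) - 15285 = 43311 - 15285 = 28026$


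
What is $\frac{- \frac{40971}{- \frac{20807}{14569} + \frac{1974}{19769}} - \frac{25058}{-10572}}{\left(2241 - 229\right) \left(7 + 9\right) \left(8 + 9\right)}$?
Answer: $\frac{3669463889267147}{65101500344413824} \approx 0.056365$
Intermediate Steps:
$\frac{- \frac{40971}{- \frac{20807}{14569} + \frac{1974}{19769}} - \frac{25058}{-10572}}{\left(2241 - 229\right) \left(7 + 9\right) \left(8 + 9\right)} = \frac{- \frac{40971}{\left(-20807\right) \frac{1}{14569} + 1974 \cdot \frac{1}{19769}} - - \frac{12529}{5286}}{\left(2241 - 229\right) 16 \cdot 17} = \frac{- \frac{40971}{- \frac{20807}{14569} + \frac{1974}{19769}} + \frac{12529}{5286}}{2012 \cdot 272} = \frac{- \frac{40971}{- \frac{382574377}{288014561}} + \frac{12529}{5286}}{547264} = \left(\left(-40971\right) \left(- \frac{288014561}{382574377}\right) + \frac{12529}{5286}\right) \frac{1}{547264} = \left(\frac{11800244578731}{382574377} + \frac{12529}{5286}\right) \frac{1}{547264} = \frac{62380886117541499}{2022288156822} \cdot \frac{1}{547264} = \frac{3669463889267147}{65101500344413824}$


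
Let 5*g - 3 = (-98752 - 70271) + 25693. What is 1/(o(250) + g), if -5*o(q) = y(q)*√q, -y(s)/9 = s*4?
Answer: -716635/292628929 - 225000*√10/292628929 ≈ -0.0048804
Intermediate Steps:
y(s) = -36*s (y(s) = -9*s*4 = -36*s)
g = -143327/5 (g = ⅗ + ((-98752 - 70271) + 25693)/5 = ⅗ + (-169023 + 25693)/5 = ⅗ + (⅕)*(-143330) = ⅗ - 28666 = -143327/5 ≈ -28665.)
o(q) = 36*q^(3/2)/5 (o(q) = -(-36*q)*√q/5 = -(-36)*q^(3/2)/5 = 36*q^(3/2)/5)
1/(o(250) + g) = 1/(36*250^(3/2)/5 - 143327/5) = 1/(36*(1250*√10)/5 - 143327/5) = 1/(9000*√10 - 143327/5) = 1/(-143327/5 + 9000*√10)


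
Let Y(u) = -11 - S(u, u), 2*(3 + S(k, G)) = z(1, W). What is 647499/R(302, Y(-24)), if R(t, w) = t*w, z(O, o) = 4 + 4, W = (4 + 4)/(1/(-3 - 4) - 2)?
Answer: -215833/1208 ≈ -178.67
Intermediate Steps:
W = -56/15 (W = 8/(1/(-7) - 2) = 8/(-1/7 - 2) = 8/(-15/7) = 8*(-7/15) = -56/15 ≈ -3.7333)
z(O, o) = 8
S(k, G) = 1 (S(k, G) = -3 + (1/2)*8 = -3 + 4 = 1)
Y(u) = -12 (Y(u) = -11 - 1*1 = -11 - 1 = -12)
647499/R(302, Y(-24)) = 647499/((302*(-12))) = 647499/(-3624) = 647499*(-1/3624) = -215833/1208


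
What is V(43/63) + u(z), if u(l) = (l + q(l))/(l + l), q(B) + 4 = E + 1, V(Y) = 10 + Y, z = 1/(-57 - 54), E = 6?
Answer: -9785/63 ≈ -155.32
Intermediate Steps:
z = -1/111 (z = 1/(-111) = -1/111 ≈ -0.0090090)
q(B) = 3 (q(B) = -4 + (6 + 1) = -4 + 7 = 3)
u(l) = (3 + l)/(2*l) (u(l) = (l + 3)/(l + l) = (3 + l)/((2*l)) = (3 + l)*(1/(2*l)) = (3 + l)/(2*l))
V(43/63) + u(z) = (10 + 43/63) + (3 - 1/111)/(2*(-1/111)) = (10 + 43*(1/63)) + (1/2)*(-111)*(332/111) = (10 + 43/63) - 166 = 673/63 - 166 = -9785/63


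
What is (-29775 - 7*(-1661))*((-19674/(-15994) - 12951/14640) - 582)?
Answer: 102986624326833/9756340 ≈ 1.0556e+7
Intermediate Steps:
(-29775 - 7*(-1661))*((-19674/(-15994) - 12951/14640) - 582) = (-29775 + 11627)*((-19674*(-1/15994) - 12951*1/14640) - 582) = -18148*((9837/7997 - 4317/4880) - 582) = -18148*(13481511/39025360 - 582) = -18148*(-22699278009/39025360) = 102986624326833/9756340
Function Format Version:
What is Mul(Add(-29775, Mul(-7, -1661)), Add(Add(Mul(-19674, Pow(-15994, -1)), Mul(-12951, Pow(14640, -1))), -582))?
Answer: Rational(102986624326833, 9756340) ≈ 1.0556e+7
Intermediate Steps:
Mul(Add(-29775, Mul(-7, -1661)), Add(Add(Mul(-19674, Pow(-15994, -1)), Mul(-12951, Pow(14640, -1))), -582)) = Mul(Add(-29775, 11627), Add(Add(Mul(-19674, Rational(-1, 15994)), Mul(-12951, Rational(1, 14640))), -582)) = Mul(-18148, Add(Add(Rational(9837, 7997), Rational(-4317, 4880)), -582)) = Mul(-18148, Add(Rational(13481511, 39025360), -582)) = Mul(-18148, Rational(-22699278009, 39025360)) = Rational(102986624326833, 9756340)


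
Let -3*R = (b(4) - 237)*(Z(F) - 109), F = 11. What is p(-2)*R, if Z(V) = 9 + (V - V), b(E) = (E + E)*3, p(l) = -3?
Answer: 21300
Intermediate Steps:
b(E) = 6*E (b(E) = (2*E)*3 = 6*E)
Z(V) = 9 (Z(V) = 9 + 0 = 9)
R = -7100 (R = -(6*4 - 237)*(9 - 109)/3 = -(24 - 237)*(-100)/3 = -(-71)*(-100) = -1/3*21300 = -7100)
p(-2)*R = -3*(-7100) = 21300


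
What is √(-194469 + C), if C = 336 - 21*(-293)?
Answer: 2*I*√46995 ≈ 433.57*I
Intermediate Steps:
C = 6489 (C = 336 + 6153 = 6489)
√(-194469 + C) = √(-194469 + 6489) = √(-187980) = 2*I*√46995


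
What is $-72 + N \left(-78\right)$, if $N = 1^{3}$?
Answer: $-150$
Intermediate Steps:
$N = 1$
$-72 + N \left(-78\right) = -72 + 1 \left(-78\right) = -72 - 78 = -150$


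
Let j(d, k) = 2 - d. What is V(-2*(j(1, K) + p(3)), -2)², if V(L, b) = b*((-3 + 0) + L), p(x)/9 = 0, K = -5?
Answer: 100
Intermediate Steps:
p(x) = 0 (p(x) = 9*0 = 0)
V(L, b) = b*(-3 + L)
V(-2*(j(1, K) + p(3)), -2)² = (-2*(-3 - 2*((2 - 1*1) + 0)))² = (-2*(-3 - 2*((2 - 1) + 0)))² = (-2*(-3 - 2*(1 + 0)))² = (-2*(-3 - 2*1))² = (-2*(-3 - 2))² = (-2*(-5))² = 10² = 100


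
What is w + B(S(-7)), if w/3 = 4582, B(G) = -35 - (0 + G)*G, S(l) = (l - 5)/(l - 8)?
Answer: 342759/25 ≈ 13710.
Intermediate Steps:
S(l) = (-5 + l)/(-8 + l)
B(G) = -35 - G² (B(G) = -35 - G*G = -35 - G²)
w = 13746 (w = 3*4582 = 13746)
w + B(S(-7)) = 13746 + (-35 - ((-5 - 7)/(-8 - 7))²) = 13746 + (-35 - (-12/(-15))²) = 13746 + (-35 - (-1/15*(-12))²) = 13746 + (-35 - (⅘)²) = 13746 + (-35 - 1*16/25) = 13746 + (-35 - 16/25) = 13746 - 891/25 = 342759/25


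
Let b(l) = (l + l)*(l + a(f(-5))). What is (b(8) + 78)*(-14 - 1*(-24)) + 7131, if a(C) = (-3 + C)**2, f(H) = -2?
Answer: 13191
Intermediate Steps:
b(l) = 2*l*(25 + l) (b(l) = (l + l)*(l + (-3 - 2)**2) = (2*l)*(l + (-5)**2) = (2*l)*(l + 25) = (2*l)*(25 + l) = 2*l*(25 + l))
(b(8) + 78)*(-14 - 1*(-24)) + 7131 = (2*8*(25 + 8) + 78)*(-14 - 1*(-24)) + 7131 = (2*8*33 + 78)*(-14 + 24) + 7131 = (528 + 78)*10 + 7131 = 606*10 + 7131 = 6060 + 7131 = 13191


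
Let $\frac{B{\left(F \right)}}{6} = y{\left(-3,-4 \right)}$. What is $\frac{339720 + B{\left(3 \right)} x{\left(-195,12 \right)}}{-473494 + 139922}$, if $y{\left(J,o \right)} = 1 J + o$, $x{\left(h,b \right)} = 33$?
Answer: $- \frac{169167}{166786} \approx -1.0143$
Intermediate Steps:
$y{\left(J,o \right)} = J + o$
$B{\left(F \right)} = -42$ ($B{\left(F \right)} = 6 \left(-3 - 4\right) = 6 \left(-7\right) = -42$)
$\frac{339720 + B{\left(3 \right)} x{\left(-195,12 \right)}}{-473494 + 139922} = \frac{339720 - 1386}{-473494 + 139922} = \frac{339720 - 1386}{-333572} = 338334 \left(- \frac{1}{333572}\right) = - \frac{169167}{166786}$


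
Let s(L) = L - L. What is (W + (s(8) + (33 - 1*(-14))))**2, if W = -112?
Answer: 4225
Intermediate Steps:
s(L) = 0
(W + (s(8) + (33 - 1*(-14))))**2 = (-112 + (0 + (33 - 1*(-14))))**2 = (-112 + (0 + (33 + 14)))**2 = (-112 + (0 + 47))**2 = (-112 + 47)**2 = (-65)**2 = 4225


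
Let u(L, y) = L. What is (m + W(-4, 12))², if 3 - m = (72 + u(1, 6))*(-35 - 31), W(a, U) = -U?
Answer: 23126481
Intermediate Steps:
m = 4821 (m = 3 - (72 + 1)*(-35 - 31) = 3 - 73*(-66) = 3 - 1*(-4818) = 3 + 4818 = 4821)
(m + W(-4, 12))² = (4821 - 1*12)² = (4821 - 12)² = 4809² = 23126481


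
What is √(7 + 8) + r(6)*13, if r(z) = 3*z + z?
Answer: 312 + √15 ≈ 315.87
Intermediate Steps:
r(z) = 4*z
√(7 + 8) + r(6)*13 = √(7 + 8) + (4*6)*13 = √15 + 24*13 = √15 + 312 = 312 + √15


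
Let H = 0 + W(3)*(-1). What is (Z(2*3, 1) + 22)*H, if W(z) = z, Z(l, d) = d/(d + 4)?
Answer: -333/5 ≈ -66.600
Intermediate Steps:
Z(l, d) = d/(4 + d)
H = -3 (H = 0 + 3*(-1) = 0 - 3 = -3)
(Z(2*3, 1) + 22)*H = (1/(4 + 1) + 22)*(-3) = (1/5 + 22)*(-3) = (1*(⅕) + 22)*(-3) = (⅕ + 22)*(-3) = (111/5)*(-3) = -333/5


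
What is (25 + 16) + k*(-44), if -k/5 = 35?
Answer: 7741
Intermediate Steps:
k = -175 (k = -5*35 = -175)
(25 + 16) + k*(-44) = (25 + 16) - 175*(-44) = 41 + 7700 = 7741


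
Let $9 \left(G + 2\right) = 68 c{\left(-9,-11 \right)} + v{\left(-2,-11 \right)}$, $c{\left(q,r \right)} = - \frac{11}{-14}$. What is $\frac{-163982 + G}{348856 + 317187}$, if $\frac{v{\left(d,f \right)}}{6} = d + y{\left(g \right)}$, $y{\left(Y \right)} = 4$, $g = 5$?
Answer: $- \frac{10330534}{41960709} \approx -0.2462$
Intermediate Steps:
$v{\left(d,f \right)} = 24 + 6 d$ ($v{\left(d,f \right)} = 6 \left(d + 4\right) = 6 \left(4 + d\right) = 24 + 6 d$)
$c{\left(q,r \right)} = \frac{11}{14}$ ($c{\left(q,r \right)} = \left(-11\right) \left(- \frac{1}{14}\right) = \frac{11}{14}$)
$G = \frac{332}{63}$ ($G = -2 + \frac{68 \cdot \frac{11}{14} + \left(24 + 6 \left(-2\right)\right)}{9} = -2 + \frac{\frac{374}{7} + \left(24 - 12\right)}{9} = -2 + \frac{\frac{374}{7} + 12}{9} = -2 + \frac{1}{9} \cdot \frac{458}{7} = -2 + \frac{458}{63} = \frac{332}{63} \approx 5.2698$)
$\frac{-163982 + G}{348856 + 317187} = \frac{-163982 + \frac{332}{63}}{348856 + 317187} = - \frac{10330534}{63 \cdot 666043} = \left(- \frac{10330534}{63}\right) \frac{1}{666043} = - \frac{10330534}{41960709}$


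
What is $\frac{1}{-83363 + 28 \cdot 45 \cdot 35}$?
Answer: $- \frac{1}{39263} \approx -2.5469 \cdot 10^{-5}$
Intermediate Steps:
$\frac{1}{-83363 + 28 \cdot 45 \cdot 35} = \frac{1}{-83363 + 1260 \cdot 35} = \frac{1}{-83363 + 44100} = \frac{1}{-39263} = - \frac{1}{39263}$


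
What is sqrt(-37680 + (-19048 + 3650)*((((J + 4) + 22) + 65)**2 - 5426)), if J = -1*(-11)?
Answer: 2*I*sqrt(19172231) ≈ 8757.2*I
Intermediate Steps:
J = 11
sqrt(-37680 + (-19048 + 3650)*((((J + 4) + 22) + 65)**2 - 5426)) = sqrt(-37680 + (-19048 + 3650)*((((11 + 4) + 22) + 65)**2 - 5426)) = sqrt(-37680 - 15398*(((15 + 22) + 65)**2 - 5426)) = sqrt(-37680 - 15398*((37 + 65)**2 - 5426)) = sqrt(-37680 - 15398*(102**2 - 5426)) = sqrt(-37680 - 15398*(10404 - 5426)) = sqrt(-37680 - 15398*4978) = sqrt(-37680 - 76651244) = sqrt(-76688924) = 2*I*sqrt(19172231)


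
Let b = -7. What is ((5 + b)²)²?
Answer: 16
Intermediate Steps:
((5 + b)²)² = ((5 - 7)²)² = ((-2)²)² = 4² = 16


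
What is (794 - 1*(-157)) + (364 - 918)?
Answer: 397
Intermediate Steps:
(794 - 1*(-157)) + (364 - 918) = (794 + 157) - 554 = 951 - 554 = 397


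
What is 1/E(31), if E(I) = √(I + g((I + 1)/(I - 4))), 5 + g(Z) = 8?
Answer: √34/34 ≈ 0.17150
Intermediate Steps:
g(Z) = 3 (g(Z) = -5 + 8 = 3)
E(I) = √(3 + I) (E(I) = √(I + 3) = √(3 + I))
1/E(31) = 1/(√(3 + 31)) = 1/(√34) = √34/34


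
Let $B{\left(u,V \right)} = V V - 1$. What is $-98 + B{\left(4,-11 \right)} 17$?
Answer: $1942$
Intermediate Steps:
$B{\left(u,V \right)} = -1 + V^{2}$ ($B{\left(u,V \right)} = V^{2} - 1 = -1 + V^{2}$)
$-98 + B{\left(4,-11 \right)} 17 = -98 + \left(-1 + \left(-11\right)^{2}\right) 17 = -98 + \left(-1 + 121\right) 17 = -98 + 120 \cdot 17 = -98 + 2040 = 1942$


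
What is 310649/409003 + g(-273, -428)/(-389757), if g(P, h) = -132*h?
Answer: 32656862935/53137260757 ≈ 0.61458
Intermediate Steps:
310649/409003 + g(-273, -428)/(-389757) = 310649/409003 - 132*(-428)/(-389757) = 310649*(1/409003) + 56496*(-1/389757) = 310649/409003 - 18832/129919 = 32656862935/53137260757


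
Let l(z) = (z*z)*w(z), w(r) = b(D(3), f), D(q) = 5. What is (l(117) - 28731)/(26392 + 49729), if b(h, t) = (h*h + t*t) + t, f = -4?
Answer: 477762/76121 ≈ 6.2764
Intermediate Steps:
b(h, t) = t + h² + t² (b(h, t) = (h² + t²) + t = t + h² + t²)
w(r) = 37 (w(r) = -4 + 5² + (-4)² = -4 + 25 + 16 = 37)
l(z) = 37*z² (l(z) = (z*z)*37 = z²*37 = 37*z²)
(l(117) - 28731)/(26392 + 49729) = (37*117² - 28731)/(26392 + 49729) = (37*13689 - 28731)/76121 = (506493 - 28731)*(1/76121) = 477762*(1/76121) = 477762/76121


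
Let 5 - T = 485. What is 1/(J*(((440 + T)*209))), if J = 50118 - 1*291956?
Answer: 1/2021765680 ≈ 4.9462e-10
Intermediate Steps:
T = -480 (T = 5 - 1*485 = 5 - 485 = -480)
J = -241838 (J = 50118 - 291956 = -241838)
1/(J*(((440 + T)*209))) = 1/((-241838)*(((440 - 480)*209))) = -1/(241838*((-40*209))) = -1/241838/(-8360) = -1/241838*(-1/8360) = 1/2021765680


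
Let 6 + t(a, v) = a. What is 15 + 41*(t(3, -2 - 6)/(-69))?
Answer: 386/23 ≈ 16.783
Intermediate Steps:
t(a, v) = -6 + a
15 + 41*(t(3, -2 - 6)/(-69)) = 15 + 41*((-6 + 3)/(-69)) = 15 + 41*(-3*(-1/69)) = 15 + 41*(1/23) = 15 + 41/23 = 386/23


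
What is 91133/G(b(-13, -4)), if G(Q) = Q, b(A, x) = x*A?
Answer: 91133/52 ≈ 1752.6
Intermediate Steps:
b(A, x) = A*x
91133/G(b(-13, -4)) = 91133/((-13*(-4))) = 91133/52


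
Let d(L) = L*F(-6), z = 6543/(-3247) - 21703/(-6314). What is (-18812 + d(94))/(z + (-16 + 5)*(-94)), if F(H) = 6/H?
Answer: -35236586868/1929797101 ≈ -18.259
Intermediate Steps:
z = 2650649/1863778 (z = 6543*(-1/3247) - 21703*(-1/6314) = -6543/3247 + 1973/574 = 2650649/1863778 ≈ 1.4222)
d(L) = -L (d(L) = L*(6/(-6)) = L*(6*(-1/6)) = L*(-1) = -L)
(-18812 + d(94))/(z + (-16 + 5)*(-94)) = (-18812 - 1*94)/(2650649/1863778 + (-16 + 5)*(-94)) = (-18812 - 94)/(2650649/1863778 - 11*(-94)) = -18906/(2650649/1863778 + 1034) = -18906/1929797101/1863778 = -18906*1863778/1929797101 = -35236586868/1929797101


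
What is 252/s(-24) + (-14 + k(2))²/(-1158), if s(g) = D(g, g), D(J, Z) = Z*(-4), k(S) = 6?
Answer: 11903/4632 ≈ 2.5697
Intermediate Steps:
D(J, Z) = -4*Z
s(g) = -4*g
252/s(-24) + (-14 + k(2))²/(-1158) = 252/((-4*(-24))) + (-14 + 6)²/(-1158) = 252/96 + (-8)²*(-1/1158) = 252*(1/96) + 64*(-1/1158) = 21/8 - 32/579 = 11903/4632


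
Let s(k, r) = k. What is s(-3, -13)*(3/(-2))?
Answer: 9/2 ≈ 4.5000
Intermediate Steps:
s(-3, -13)*(3/(-2)) = -9/(-2) = -9*(-1)/2 = -3*(-3/2) = 9/2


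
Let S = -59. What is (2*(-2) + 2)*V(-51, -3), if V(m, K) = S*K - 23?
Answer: -308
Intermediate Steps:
V(m, K) = -23 - 59*K (V(m, K) = -59*K - 23 = -23 - 59*K)
(2*(-2) + 2)*V(-51, -3) = (2*(-2) + 2)*(-23 - 59*(-3)) = (-4 + 2)*(-23 + 177) = -2*154 = -308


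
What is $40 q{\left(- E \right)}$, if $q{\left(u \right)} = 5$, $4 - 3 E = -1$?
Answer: $200$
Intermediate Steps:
$E = \frac{5}{3}$ ($E = \frac{4}{3} - - \frac{1}{3} = \frac{4}{3} + \frac{1}{3} = \frac{5}{3} \approx 1.6667$)
$40 q{\left(- E \right)} = 40 \cdot 5 = 200$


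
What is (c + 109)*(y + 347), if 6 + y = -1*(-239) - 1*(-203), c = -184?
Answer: -58725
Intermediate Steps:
y = 436 (y = -6 + (-1*(-239) - 1*(-203)) = -6 + (239 + 203) = -6 + 442 = 436)
(c + 109)*(y + 347) = (-184 + 109)*(436 + 347) = -75*783 = -58725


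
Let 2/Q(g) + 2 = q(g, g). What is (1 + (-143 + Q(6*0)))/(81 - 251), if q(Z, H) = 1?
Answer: 72/85 ≈ 0.84706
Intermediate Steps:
Q(g) = -2 (Q(g) = 2/(-2 + 1) = 2/(-1) = 2*(-1) = -2)
(1 + (-143 + Q(6*0)))/(81 - 251) = (1 + (-143 - 2))/(81 - 251) = (1 - 145)/(-170) = -144*(-1/170) = 72/85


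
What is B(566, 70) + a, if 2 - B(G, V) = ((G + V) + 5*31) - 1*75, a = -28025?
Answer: -28739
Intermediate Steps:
B(G, V) = -78 - G - V (B(G, V) = 2 - (((G + V) + 5*31) - 1*75) = 2 - (((G + V) + 155) - 75) = 2 - ((155 + G + V) - 75) = 2 - (80 + G + V) = 2 + (-80 - G - V) = -78 - G - V)
B(566, 70) + a = (-78 - 1*566 - 1*70) - 28025 = (-78 - 566 - 70) - 28025 = -714 - 28025 = -28739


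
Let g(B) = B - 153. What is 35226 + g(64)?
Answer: 35137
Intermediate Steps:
g(B) = -153 + B
35226 + g(64) = 35226 + (-153 + 64) = 35226 - 89 = 35137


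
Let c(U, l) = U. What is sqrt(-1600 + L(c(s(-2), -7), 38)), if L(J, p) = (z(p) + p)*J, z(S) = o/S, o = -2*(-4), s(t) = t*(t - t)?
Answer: 40*I ≈ 40.0*I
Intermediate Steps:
s(t) = 0 (s(t) = t*0 = 0)
o = 8
z(S) = 8/S
L(J, p) = J*(p + 8/p) (L(J, p) = (8/p + p)*J = (p + 8/p)*J = J*(p + 8/p))
sqrt(-1600 + L(c(s(-2), -7), 38)) = sqrt(-1600 + 0*(8 + 38**2)/38) = sqrt(-1600 + 0*(1/38)*(8 + 1444)) = sqrt(-1600 + 0*(1/38)*1452) = sqrt(-1600 + 0) = sqrt(-1600) = 40*I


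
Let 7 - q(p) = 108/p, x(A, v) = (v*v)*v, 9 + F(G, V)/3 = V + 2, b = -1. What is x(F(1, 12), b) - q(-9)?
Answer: -20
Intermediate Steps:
F(G, V) = -21 + 3*V (F(G, V) = -27 + 3*(V + 2) = -27 + 3*(2 + V) = -27 + (6 + 3*V) = -21 + 3*V)
x(A, v) = v**3 (x(A, v) = v**2*v = v**3)
q(p) = 7 - 108/p
x(F(1, 12), b) - q(-9) = (-1)**3 - (7 - 108/(-9)) = -1 - (7 - 108*(-1/9)) = -1 - (7 + 12) = -1 - 1*19 = -1 - 19 = -20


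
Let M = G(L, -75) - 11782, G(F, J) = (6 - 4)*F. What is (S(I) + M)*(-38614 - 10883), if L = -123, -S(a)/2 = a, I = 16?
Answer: 596933820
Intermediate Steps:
S(a) = -2*a
G(F, J) = 2*F
M = -12028 (M = 2*(-123) - 11782 = -246 - 11782 = -12028)
(S(I) + M)*(-38614 - 10883) = (-2*16 - 12028)*(-38614 - 10883) = (-32 - 12028)*(-49497) = -12060*(-49497) = 596933820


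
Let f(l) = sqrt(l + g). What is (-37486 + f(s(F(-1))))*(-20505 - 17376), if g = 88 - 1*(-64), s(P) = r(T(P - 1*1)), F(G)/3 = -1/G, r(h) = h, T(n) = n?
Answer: 1420007166 - 37881*sqrt(154) ≈ 1.4195e+9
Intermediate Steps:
F(G) = -3/G (F(G) = 3*(-1/G) = -3/G)
s(P) = -1 + P (s(P) = P - 1*1 = P - 1 = -1 + P)
g = 152 (g = 88 + 64 = 152)
f(l) = sqrt(152 + l) (f(l) = sqrt(l + 152) = sqrt(152 + l))
(-37486 + f(s(F(-1))))*(-20505 - 17376) = (-37486 + sqrt(152 + (-1 - 3/(-1))))*(-20505 - 17376) = (-37486 + sqrt(152 + (-1 - 3*(-1))))*(-37881) = (-37486 + sqrt(152 + (-1 + 3)))*(-37881) = (-37486 + sqrt(152 + 2))*(-37881) = (-37486 + sqrt(154))*(-37881) = 1420007166 - 37881*sqrt(154)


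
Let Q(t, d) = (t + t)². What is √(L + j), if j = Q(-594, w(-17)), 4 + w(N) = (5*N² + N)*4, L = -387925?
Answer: √1023419 ≈ 1011.6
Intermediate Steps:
w(N) = -4 + 4*N + 20*N² (w(N) = -4 + (5*N² + N)*4 = -4 + (N + 5*N²)*4 = -4 + (4*N + 20*N²) = -4 + 4*N + 20*N²)
Q(t, d) = 4*t² (Q(t, d) = (2*t)² = 4*t²)
j = 1411344 (j = 4*(-594)² = 4*352836 = 1411344)
√(L + j) = √(-387925 + 1411344) = √1023419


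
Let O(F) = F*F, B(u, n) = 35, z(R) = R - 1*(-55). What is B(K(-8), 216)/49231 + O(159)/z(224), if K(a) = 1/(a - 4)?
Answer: 19755852/218023 ≈ 90.614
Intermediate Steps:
K(a) = 1/(-4 + a)
z(R) = 55 + R (z(R) = R + 55 = 55 + R)
O(F) = F**2
B(K(-8), 216)/49231 + O(159)/z(224) = 35/49231 + 159**2/(55 + 224) = 35*(1/49231) + 25281/279 = 5/7033 + 25281*(1/279) = 5/7033 + 2809/31 = 19755852/218023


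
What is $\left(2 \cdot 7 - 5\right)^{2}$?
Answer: $81$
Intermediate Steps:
$\left(2 \cdot 7 - 5\right)^{2} = \left(14 - 5\right)^{2} = 9^{2} = 81$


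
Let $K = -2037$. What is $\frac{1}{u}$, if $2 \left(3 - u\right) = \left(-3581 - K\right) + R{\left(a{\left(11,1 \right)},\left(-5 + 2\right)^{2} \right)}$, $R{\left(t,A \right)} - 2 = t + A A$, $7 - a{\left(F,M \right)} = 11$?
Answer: $\frac{2}{1471} \approx 0.0013596$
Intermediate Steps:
$a{\left(F,M \right)} = -4$ ($a{\left(F,M \right)} = 7 - 11 = -4$)
$R{\left(t,A \right)} = 2 + t + A^{2}$ ($R{\left(t,A \right)} = 2 + \left(t + A A\right) = 2 + \left(t + A^{2}\right) = 2 + t + A^{2}$)
$u = \frac{1471}{2}$ ($u = 3 - \frac{\left(-3581 - -2037\right) + \left(2 - 4 + \left(\left(-5 + 2\right)^{2}\right)^{2}\right)}{2} = 3 - \frac{\left(-3581 + 2037\right) + \left(2 - 4 + \left(\left(-3\right)^{2}\right)^{2}\right)}{2} = 3 - \frac{-1544 + \left(2 - 4 + 9^{2}\right)}{2} = 3 - \frac{-1544 + \left(2 - 4 + 81\right)}{2} = 3 - \frac{-1544 + 79}{2} = 3 - - \frac{1465}{2} = 3 + \frac{1465}{2} = \frac{1471}{2} \approx 735.5$)
$\frac{1}{u} = \frac{1}{\frac{1471}{2}} = \frac{2}{1471}$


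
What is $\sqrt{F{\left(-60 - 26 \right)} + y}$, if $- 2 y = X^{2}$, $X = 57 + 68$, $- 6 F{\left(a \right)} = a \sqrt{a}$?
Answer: $\frac{\sqrt{-281250 + 516 i \sqrt{86}}}{6} \approx 0.75189 + 88.392 i$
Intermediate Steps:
$F{\left(a \right)} = - \frac{a^{\frac{3}{2}}}{6}$ ($F{\left(a \right)} = - \frac{a \sqrt{a}}{6} = - \frac{a^{\frac{3}{2}}}{6}$)
$X = 125$
$y = - \frac{15625}{2}$ ($y = - \frac{125^{2}}{2} = \left(- \frac{1}{2}\right) 15625 = - \frac{15625}{2} \approx -7812.5$)
$\sqrt{F{\left(-60 - 26 \right)} + y} = \sqrt{- \frac{\left(-60 - 26\right)^{\frac{3}{2}}}{6} - \frac{15625}{2}} = \sqrt{- \frac{\left(-86\right)^{\frac{3}{2}}}{6} - \frac{15625}{2}} = \sqrt{- \frac{\left(-86\right) i \sqrt{86}}{6} - \frac{15625}{2}} = \sqrt{\frac{43 i \sqrt{86}}{3} - \frac{15625}{2}} = \sqrt{- \frac{15625}{2} + \frac{43 i \sqrt{86}}{3}}$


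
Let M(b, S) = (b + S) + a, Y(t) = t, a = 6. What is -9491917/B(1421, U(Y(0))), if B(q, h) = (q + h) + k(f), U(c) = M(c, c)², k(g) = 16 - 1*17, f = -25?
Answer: -9491917/1456 ≈ -6519.2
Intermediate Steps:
k(g) = -1 (k(g) = 16 - 17 = -1)
M(b, S) = 6 + S + b (M(b, S) = (b + S) + 6 = (S + b) + 6 = 6 + S + b)
U(c) = (6 + 2*c)² (U(c) = (6 + c + c)² = (6 + 2*c)²)
B(q, h) = -1 + h + q (B(q, h) = (q + h) - 1 = (h + q) - 1 = -1 + h + q)
-9491917/B(1421, U(Y(0))) = -9491917/(-1 + 4*(3 + 0)² + 1421) = -9491917/(-1 + 4*3² + 1421) = -9491917/(-1 + 4*9 + 1421) = -9491917/(-1 + 36 + 1421) = -9491917/1456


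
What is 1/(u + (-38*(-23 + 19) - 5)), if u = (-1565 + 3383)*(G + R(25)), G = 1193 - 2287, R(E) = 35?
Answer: -1/1925115 ≈ -5.1945e-7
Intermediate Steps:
G = -1094
u = -1925262 (u = (-1565 + 3383)*(-1094 + 35) = 1818*(-1059) = -1925262)
1/(u + (-38*(-23 + 19) - 5)) = 1/(-1925262 + (-38*(-23 + 19) - 5)) = 1/(-1925262 + (-38*(-4) - 5)) = 1/(-1925262 + (152 - 5)) = 1/(-1925262 + 147) = 1/(-1925115) = -1/1925115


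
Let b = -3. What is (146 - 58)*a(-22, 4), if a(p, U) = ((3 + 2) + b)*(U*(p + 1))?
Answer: -14784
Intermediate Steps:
a(p, U) = 2*U*(1 + p) (a(p, U) = ((3 + 2) - 3)*(U*(p + 1)) = (5 - 3)*(U*(1 + p)) = 2*(U*(1 + p)) = 2*U*(1 + p))
(146 - 58)*a(-22, 4) = (146 - 58)*(2*4*(1 - 22)) = 88*(2*4*(-21)) = 88*(-168) = -14784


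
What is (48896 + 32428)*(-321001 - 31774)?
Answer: -28689074100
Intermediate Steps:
(48896 + 32428)*(-321001 - 31774) = 81324*(-352775) = -28689074100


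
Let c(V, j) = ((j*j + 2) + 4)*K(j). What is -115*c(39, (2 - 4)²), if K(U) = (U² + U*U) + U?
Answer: -91080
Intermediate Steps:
K(U) = U + 2*U² (K(U) = (U² + U²) + U = 2*U² + U = U + 2*U²)
c(V, j) = j*(1 + 2*j)*(6 + j²) (c(V, j) = ((j*j + 2) + 4)*(j*(1 + 2*j)) = ((j² + 2) + 4)*(j*(1 + 2*j)) = ((2 + j²) + 4)*(j*(1 + 2*j)) = (6 + j²)*(j*(1 + 2*j)) = j*(1 + 2*j)*(6 + j²))
-115*c(39, (2 - 4)²) = -115*(2 - 4)²*(1 + 2*(2 - 4)²)*(6 + ((2 - 4)²)²) = -115*(-2)²*(1 + 2*(-2)²)*(6 + ((-2)²)²) = -460*(1 + 2*4)*(6 + 4²) = -460*(1 + 8)*(6 + 16) = -460*9*22 = -115*792 = -91080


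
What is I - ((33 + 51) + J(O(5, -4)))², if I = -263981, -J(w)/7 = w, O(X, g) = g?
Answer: -276525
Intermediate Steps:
J(w) = -7*w
I - ((33 + 51) + J(O(5, -4)))² = -263981 - ((33 + 51) - 7*(-4))² = -263981 - (84 + 28)² = -263981 - 1*112² = -263981 - 1*12544 = -263981 - 12544 = -276525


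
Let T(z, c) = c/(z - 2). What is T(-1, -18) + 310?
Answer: 316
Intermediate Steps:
T(z, c) = c/(-2 + z)
T(-1, -18) + 310 = -18/(-2 - 1) + 310 = -18/(-3) + 310 = -18*(-1/3) + 310 = 6 + 310 = 316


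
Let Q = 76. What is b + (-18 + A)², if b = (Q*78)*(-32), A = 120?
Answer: -179292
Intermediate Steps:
b = -189696 (b = (76*78)*(-32) = 5928*(-32) = -189696)
b + (-18 + A)² = -189696 + (-18 + 120)² = -189696 + 102² = -189696 + 10404 = -179292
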